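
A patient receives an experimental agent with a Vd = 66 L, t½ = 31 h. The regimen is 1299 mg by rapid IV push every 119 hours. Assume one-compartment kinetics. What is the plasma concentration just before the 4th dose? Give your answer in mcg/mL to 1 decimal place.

1.5 mcg/mL

f = (1/2)^(τ/t½) = (1/2)^(119/31) ≈ 0.0699.
C₀ = D/Vd = 1299/66 ≈ 19.682 mcg/mL.
Before the 4th dose, 3 doses have been given. Superposition: Cmin = C₀·(f + f² + … + f^3).
≈ 19.682 × (0.0699 + 0.0049 + 0.0003) ≈ 19.682 × 0.0751 ≈ 1.478 mcg/mL.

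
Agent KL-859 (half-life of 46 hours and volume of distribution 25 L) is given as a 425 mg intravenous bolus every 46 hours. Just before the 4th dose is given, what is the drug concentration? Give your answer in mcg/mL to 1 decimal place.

14.9 mcg/mL

f = (1/2)^(τ/t½) = (1/2)^(46/46) ≈ 0.5000.
C₀ = D/Vd = 425/25 ≈ 17.000 mcg/mL.
Before the 4th dose, 3 doses have been given. Superposition: Cmin = C₀·(f + f² + … + f^3).
≈ 17.000 × (0.5000 + 0.2500 + 0.1250) ≈ 17.000 × 0.8750 ≈ 14.875 mcg/mL.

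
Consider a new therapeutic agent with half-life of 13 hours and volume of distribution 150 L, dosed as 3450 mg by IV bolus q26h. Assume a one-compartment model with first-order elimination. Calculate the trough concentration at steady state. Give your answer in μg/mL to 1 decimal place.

τ = 26 h = 2 half-lives, so f = (1/2)^2 = 0.25.
At steady state, R = 1/(1 − 0.25) = 4/3.
Single-dose peak C₀ = D/Vd = 3450/150 = 23 μg/mL.
Steady-state peak Cmax,ss = C₀·R = 23 × 4/3 ≈ 30.667 μg/mL.
Steady-state trough Cmin,ss = Cmax,ss·f ≈ 30.667 × 0.25 ≈ 7.667 μg/mL.

7.7 μg/mL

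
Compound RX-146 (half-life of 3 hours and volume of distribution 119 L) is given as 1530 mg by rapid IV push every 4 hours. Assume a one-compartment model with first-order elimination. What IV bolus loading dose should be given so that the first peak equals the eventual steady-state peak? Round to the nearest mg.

2537 mg

f = (1/2)^(4/3) ≈ 0.396850; accumulation ratio R = 1/(1−f) ≈ 1.65796.
Loading dose to hit Cmax,ss on first dose: D_load = D_maint·R ≈ 1530 × 1.65796 ≈ 2536.68 mg.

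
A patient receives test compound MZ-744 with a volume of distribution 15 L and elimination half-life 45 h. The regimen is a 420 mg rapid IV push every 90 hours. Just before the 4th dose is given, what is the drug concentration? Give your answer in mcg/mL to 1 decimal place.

9.2 mcg/mL

f = (1/2)^(τ/t½) = (1/2)^(90/45) ≈ 0.2500.
C₀ = D/Vd = 420/15 ≈ 28.000 mcg/mL.
Before the 4th dose, 3 doses have been given. Superposition: Cmin = C₀·(f + f² + … + f^3).
≈ 28.000 × (0.2500 + 0.0625 + 0.0156) ≈ 28.000 × 0.3281 ≈ 9.187 mcg/mL.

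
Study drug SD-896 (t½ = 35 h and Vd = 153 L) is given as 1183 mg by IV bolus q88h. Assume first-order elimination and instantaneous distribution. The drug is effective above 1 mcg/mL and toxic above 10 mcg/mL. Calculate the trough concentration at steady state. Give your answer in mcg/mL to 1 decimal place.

1.6 mcg/mL

k = ln2/t½ = ln2/35 ≈ 0.019804 h⁻¹; fraction remaining f = e^(−kτ) = e^(−0.019804×88) ≈ 0.1750.
Accumulation ratio R = 1/(1 − f) ≈ 1/0.8250 ≈ 1.2121.
Single-dose peak C₀ = D/Vd = 1183/153 ≈ 7.732 mcg/mL.
Cmax,ss = C₀/(1 − f) ≈ 7.732/0.8250 ≈ 9.372 mcg/mL.
Steady-state trough Cmin,ss = Cmax,ss·f ≈ 9.372 × 0.1750 ≈ 1.640 mcg/mL.
Trough 1.6 mcg/mL vs MEC 1 mcg/mL: adequate.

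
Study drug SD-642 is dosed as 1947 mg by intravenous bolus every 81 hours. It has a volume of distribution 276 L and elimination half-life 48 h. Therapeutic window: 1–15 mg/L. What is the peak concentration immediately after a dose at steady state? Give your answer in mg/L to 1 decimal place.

10.2 mg/L

Over one 81-h interval, 81/48 ≈ 1.6875 half-lives elapse, leaving f ≈ 0.3105 of each dose.
Accumulation ratio R = 1/(1 − f) ≈ 1/0.6895 ≈ 1.4503.
Single-dose peak C₀ = D/Vd = 1947/276 ≈ 7.054 mg/L.
Steady-state peak Cmax,ss = C₀·R ≈ 7.054 × 1.4503 ≈ 10.230 mg/L.
Peak 10.2 mg/L vs MTC 15 mg/L: below toxic threshold.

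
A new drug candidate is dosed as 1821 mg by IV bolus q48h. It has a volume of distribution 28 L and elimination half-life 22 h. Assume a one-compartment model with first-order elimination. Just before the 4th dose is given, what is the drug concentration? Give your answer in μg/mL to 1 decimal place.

f = (1/2)^(τ/t½) = (1/2)^(48/22) ≈ 0.2204.
C₀ = D/Vd = 1821/28 ≈ 65.036 μg/mL.
Before the 4th dose, 3 doses have been given. Superposition: Cmin = C₀·(f + f² + … + f^3).
≈ 65.036 × (0.2204 + 0.0486 + 0.0107) ≈ 65.036 × 0.2797 ≈ 18.191 μg/mL.

18.2 μg/mL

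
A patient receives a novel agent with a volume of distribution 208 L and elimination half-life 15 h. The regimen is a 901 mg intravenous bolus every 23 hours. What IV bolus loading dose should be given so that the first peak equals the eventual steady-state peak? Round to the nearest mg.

1377 mg

f = (1/2)^(23/15) ≈ 0.345478; accumulation ratio R = 1/(1−f) ≈ 1.52783.
Loading dose to hit Cmax,ss on first dose: D_load = D_maint·R ≈ 901 × 1.52783 ≈ 1376.57 mg.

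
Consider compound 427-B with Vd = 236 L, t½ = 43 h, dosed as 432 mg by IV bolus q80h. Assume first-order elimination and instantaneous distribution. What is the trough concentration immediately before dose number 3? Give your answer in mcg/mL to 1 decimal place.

f = (1/2)^(τ/t½) = (1/2)^(80/43) ≈ 0.2754.
C₀ = D/Vd = 432/236 ≈ 1.831 mcg/mL.
Before the 3rd dose, 2 doses have been given. Superposition: Cmin = C₀·(f + f²).
≈ 1.831 × (0.2754 + 0.0758) ≈ 1.831 × 0.3512 ≈ 0.643 mcg/mL.

0.6 mcg/mL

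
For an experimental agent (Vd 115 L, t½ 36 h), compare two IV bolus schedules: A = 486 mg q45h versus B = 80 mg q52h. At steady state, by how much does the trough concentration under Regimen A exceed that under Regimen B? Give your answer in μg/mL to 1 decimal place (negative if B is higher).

Regimen A: f = (1/2)^(45/36) ≈ 0.4204; Cmin,ss = (486/115)·f/(1−f) ≈ 3.065 μg/mL.
Regimen B: f = (1/2)^(52/36) ≈ 0.3674; Cmin,ss = (80/115)·f/(1−f) ≈ 0.404 μg/mL.
Difference ≈ 3.065 − 0.404 ≈ 2.661 μg/mL.

2.7 μg/mL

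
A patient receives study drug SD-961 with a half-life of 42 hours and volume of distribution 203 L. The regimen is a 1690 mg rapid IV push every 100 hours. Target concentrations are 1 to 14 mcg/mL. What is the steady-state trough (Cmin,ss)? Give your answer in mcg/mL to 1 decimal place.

2.0 mcg/mL

Over one 100-h interval, 100/42 ≈ 2.381 half-lives elapse, leaving f ≈ 0.1920 of each dose.
Single-dose peak C₀ = D/Vd = 1690/203 ≈ 8.325 mcg/mL.
Steady-state trough Cmin,ss = C₀·f/(1−f) ≈ 8.325 × 0.1920/0.8080 ≈ 1.978 mcg/mL.
Trough 2.0 mcg/mL vs MEC 1 mcg/mL: adequate.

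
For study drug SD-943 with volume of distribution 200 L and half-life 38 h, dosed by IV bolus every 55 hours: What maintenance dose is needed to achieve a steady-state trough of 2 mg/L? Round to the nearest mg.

τ/t½ = 55/38 ≈ 1.4474, so f = (1/2)^(55/38) ≈ 0.366690.
Cmin,ss = (D/Vd)·f/(1−f), so D = Cmin,ss·Vd·(1−f)/f.
D = 2 × 200 × (1−f)/f ≈ 2 × 200 × 1.72710 ≈ 690.84 mg.

691 mg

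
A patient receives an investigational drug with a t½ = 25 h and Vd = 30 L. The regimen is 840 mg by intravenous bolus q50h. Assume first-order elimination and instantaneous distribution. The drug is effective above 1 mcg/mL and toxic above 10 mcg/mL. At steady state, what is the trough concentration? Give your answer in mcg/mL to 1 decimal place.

9.3 mcg/mL

The dosing interval is 2 half-lives, so f = 2^(−2) = 0.25.
Accumulation ratio R = 1/(1 − f) = 1/0.75 = 4/3.
Single-dose peak C₀ = D/Vd = 840/30 = 28 mcg/mL.
Steady-state peak Cmax,ss = C₀·R = 28 × 4/3 ≈ 37.333 mcg/mL.
Steady-state trough Cmin,ss = Cmax,ss·f ≈ 37.333 × 0.25 ≈ 9.333 mcg/mL.
Trough 9.3 mcg/mL vs MEC 1 mcg/mL: adequate.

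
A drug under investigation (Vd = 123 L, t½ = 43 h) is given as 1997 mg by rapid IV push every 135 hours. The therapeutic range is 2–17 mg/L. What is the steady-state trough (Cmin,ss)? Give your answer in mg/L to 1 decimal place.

2.1 mg/L

τ/t½ = 135/43 ≈ 3.1395, so fraction remaining f = (1/2)^(135/43) ≈ 0.1135.
At steady state, accumulation factor R = 1/(1 − e^(−kτ)) ≈ 1.1280.
Each bolus raises the concentration by D/Vd = 1997/123 ≈ 16.236 mg/L.
Cmax,ss = C₀/(1 − f) ≈ 16.236/0.8865 ≈ 18.315 mg/L.
One interval later, Cmin,ss = Cmax,ss·e^(−kτ) ≈ 18.315 × 0.1135 ≈ 2.079 mg/L.
Trough 2.1 mg/L vs MEC 2 mg/L: adequate.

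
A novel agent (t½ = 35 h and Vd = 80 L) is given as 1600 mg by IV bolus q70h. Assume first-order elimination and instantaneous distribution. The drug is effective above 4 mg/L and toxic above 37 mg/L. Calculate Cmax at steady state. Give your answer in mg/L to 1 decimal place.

26.7 mg/L

The dosing interval is 2 half-lives, so f = 2^(−2) = 0.25.
At steady state, R = 1/(1 − 0.25) = 4/3.
Single-dose peak C₀ = D/Vd = 1600/80 = 20 mg/L.
Steady-state peak Cmax,ss = C₀·R = 20 × 4/3 ≈ 26.667 mg/L.
Peak 26.7 mg/L vs MTC 37 mg/L: below toxic threshold.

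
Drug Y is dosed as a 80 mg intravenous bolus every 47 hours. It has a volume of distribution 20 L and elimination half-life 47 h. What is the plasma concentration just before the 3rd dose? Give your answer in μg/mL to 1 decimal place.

f = (1/2)^(τ/t½) = (1/2)^(47/47) ≈ 0.5000.
C₀ = D/Vd = 80/20 ≈ 4.000 μg/mL.
Before the 3rd dose, 2 doses have been given. Superposition: Cmin = C₀·(f + f²).
≈ 4.000 × (0.5000 + 0.2500) ≈ 4.000 × 0.7500 ≈ 3.000 μg/mL.

3.0 μg/mL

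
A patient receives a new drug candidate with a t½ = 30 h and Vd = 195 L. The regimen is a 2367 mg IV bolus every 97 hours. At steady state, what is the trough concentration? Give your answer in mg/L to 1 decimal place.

1.4 mg/L

k = ln2/t½ = ln2/30 ≈ 0.023105 h⁻¹; fraction remaining f = e^(−kτ) = e^(−0.023105×97) ≈ 0.1063.
Accumulation ratio R = 1/(1 − f) ≈ 1/0.8937 ≈ 1.1189.
Single-dose peak C₀ = D/Vd = 2367/195 ≈ 12.138 mg/L.
Cmax,ss = C₀/(1 − f) ≈ 12.138/0.8937 ≈ 13.582 mg/L.
One interval later, Cmin,ss = Cmax,ss·e^(−kτ) ≈ 13.582 × 0.1063 ≈ 1.444 mg/L.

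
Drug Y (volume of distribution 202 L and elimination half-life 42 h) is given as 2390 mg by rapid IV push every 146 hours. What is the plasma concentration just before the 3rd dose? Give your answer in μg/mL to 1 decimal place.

1.2 μg/mL

f = (1/2)^(τ/t½) = (1/2)^(146/42) ≈ 0.0899.
C₀ = D/Vd = 2390/202 ≈ 11.832 μg/mL.
Before the 3rd dose, 2 doses have been given. Superposition: Cmin = C₀·(f + f²).
≈ 11.832 × (0.0899 + 0.0081) ≈ 11.832 × 0.0980 ≈ 1.160 μg/mL.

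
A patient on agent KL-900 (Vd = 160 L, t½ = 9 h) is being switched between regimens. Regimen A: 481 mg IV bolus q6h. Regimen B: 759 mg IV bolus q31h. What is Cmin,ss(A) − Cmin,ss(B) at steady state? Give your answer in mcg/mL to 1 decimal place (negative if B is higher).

Regimen A: f = (1/2)^(6/9) ≈ 0.6300; Cmin,ss = (481/160)·f/(1−f) ≈ 5.119 mcg/mL.
Regimen B: f = (1/2)^(31/9) ≈ 0.0919; Cmin,ss = (759/160)·f/(1−f) ≈ 0.480 mcg/mL.
Difference ≈ 5.119 − 0.480 ≈ 4.639 mcg/mL.

4.6 mcg/mL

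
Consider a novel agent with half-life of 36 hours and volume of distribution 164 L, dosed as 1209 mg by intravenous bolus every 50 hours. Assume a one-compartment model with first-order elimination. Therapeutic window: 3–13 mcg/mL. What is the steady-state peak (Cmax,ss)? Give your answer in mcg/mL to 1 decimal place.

Over one 50-h interval, 50/36 ≈ 1.3889 half-lives elapse, leaving f ≈ 0.3819 of each dose.
Accumulation ratio R = 1/(1 − f) ≈ 1/0.6181 ≈ 1.6179.
Each bolus raises the concentration by D/Vd = 1209/164 ≈ 7.372 mcg/mL.
Steady-state peak Cmax,ss = C₀·R ≈ 7.372 × 1.6179 ≈ 11.927 mcg/mL.
Peak 11.9 mcg/mL vs MTC 13 mcg/mL: below toxic threshold.

11.9 mcg/mL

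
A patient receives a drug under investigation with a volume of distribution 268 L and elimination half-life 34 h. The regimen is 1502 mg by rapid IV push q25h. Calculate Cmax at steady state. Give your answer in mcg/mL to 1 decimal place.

τ/t½ = 25/34 ≈ 0.73529, so fraction remaining f = (1/2)^(25/34) ≈ 0.6007.
At steady state, accumulation factor R = 1/(1 − e^(−kτ)) ≈ 2.5044.
Each bolus raises the concentration by D/Vd = 1502/268 ≈ 5.604 mcg/mL.
Steady-state peak Cmax,ss = C₀·R ≈ 5.604 × 2.5044 ≈ 14.035 mcg/mL.

14.0 mcg/mL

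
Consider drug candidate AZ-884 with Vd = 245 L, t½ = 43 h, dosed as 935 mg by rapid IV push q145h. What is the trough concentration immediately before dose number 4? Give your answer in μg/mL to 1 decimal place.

0.4 μg/mL

f = (1/2)^(τ/t½) = (1/2)^(145/43) ≈ 0.0966.
C₀ = D/Vd = 935/245 ≈ 3.816 μg/mL.
Before the 4th dose, 3 doses have been given. Superposition: Cmin = C₀·(f + f² + … + f^3).
≈ 3.816 × (0.0966 + 0.0093 + 0.0009) ≈ 3.816 × 0.1068 ≈ 0.408 μg/mL.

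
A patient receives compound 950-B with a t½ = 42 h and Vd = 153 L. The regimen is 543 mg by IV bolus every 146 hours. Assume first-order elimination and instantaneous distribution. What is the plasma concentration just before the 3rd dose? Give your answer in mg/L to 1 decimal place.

f = (1/2)^(τ/t½) = (1/2)^(146/42) ≈ 0.0899.
C₀ = D/Vd = 543/153 ≈ 3.549 mg/L.
Before the 3rd dose, 2 doses have been given. Superposition: Cmin = C₀·(f + f²).
≈ 3.549 × (0.0899 + 0.0081) ≈ 3.549 × 0.0980 ≈ 0.348 mg/L.

0.3 mg/L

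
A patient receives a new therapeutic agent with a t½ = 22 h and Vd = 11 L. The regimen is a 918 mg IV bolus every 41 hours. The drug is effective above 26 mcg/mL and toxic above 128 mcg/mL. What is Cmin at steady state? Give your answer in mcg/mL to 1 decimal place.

31.6 mcg/mL

τ/t½ = 41/22 ≈ 1.8636, so fraction remaining f = (1/2)^(41/22) ≈ 0.2748.
Single-dose peak C₀ = D/Vd = 918/11 ≈ 83.455 mcg/mL.
Steady-state trough Cmin,ss = C₀·f/(1−f) ≈ 83.455 × 0.2748/0.7252 ≈ 31.624 mcg/mL.
Trough 31.6 mcg/mL vs MEC 26 mcg/mL: adequate.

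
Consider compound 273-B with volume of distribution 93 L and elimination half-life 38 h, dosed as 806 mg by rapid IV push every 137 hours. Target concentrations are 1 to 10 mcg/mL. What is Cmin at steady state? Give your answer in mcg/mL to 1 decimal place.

0.8 mcg/mL

τ/t½ = 137/38 ≈ 3.6053, so fraction remaining f = (1/2)^(137/38) ≈ 0.0822.
Accumulation ratio R = 1/(1 − f) ≈ 1/0.9178 ≈ 1.0896.
Each bolus raises the concentration by D/Vd = 806/93 ≈ 8.667 mcg/mL.
Steady-state peak Cmax,ss = C₀·R ≈ 8.667 × 1.0896 ≈ 9.444 mcg/mL.
Steady-state trough Cmin,ss = Cmax,ss·f ≈ 9.444 × 0.0822 ≈ 0.776 mcg/mL.
Trough 0.8 mcg/mL vs MEC 1 mcg/mL: subtherapeutic.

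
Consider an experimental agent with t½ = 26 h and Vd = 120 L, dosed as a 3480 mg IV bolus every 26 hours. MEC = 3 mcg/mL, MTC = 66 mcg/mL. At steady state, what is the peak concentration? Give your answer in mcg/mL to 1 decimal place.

The dosing interval is 1 half-life, so f = 2^(−1) = 0.5.
Accumulation ratio R = 1/(1 − f) = 1/0.5 = 2/1.
Single-dose peak C₀ = D/Vd = 3480/120 = 29 mcg/mL.
Steady-state peak Cmax,ss = C₀·R = 29 × 2/1 ≈ 58.000 mcg/mL.
Peak 58.0 mcg/mL vs MTC 66 mcg/mL: below toxic threshold.

58.0 mcg/mL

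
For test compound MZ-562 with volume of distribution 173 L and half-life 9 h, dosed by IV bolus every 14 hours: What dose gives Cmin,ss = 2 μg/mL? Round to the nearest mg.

671 mg

τ/t½ = 14/9 ≈ 1.5556, so f = (1/2)^(14/9) ≈ 0.340198.
Cmin,ss = (D/Vd)·f/(1−f), so D = Cmin,ss·Vd·(1−f)/f.
D = 2 × 173 × (1−f)/f ≈ 2 × 173 × 1.93946 ≈ 671.05 mg.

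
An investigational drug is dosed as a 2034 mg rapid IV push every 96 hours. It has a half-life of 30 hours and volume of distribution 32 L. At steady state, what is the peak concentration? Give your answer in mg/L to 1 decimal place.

Over one 96-h interval, 96/30 ≈ 3.2 half-lives elapse, leaving f ≈ 0.1088 of each dose.
At steady state, accumulation factor R = 1/(1 − e^(−kτ)) ≈ 1.1221.
Single-dose peak C₀ = D/Vd = 2034/32 ≈ 63.562 mg/L.
Steady-state peak Cmax,ss = C₀·R ≈ 63.562 × 1.1221 ≈ 71.323 mg/L.

71.3 mg/L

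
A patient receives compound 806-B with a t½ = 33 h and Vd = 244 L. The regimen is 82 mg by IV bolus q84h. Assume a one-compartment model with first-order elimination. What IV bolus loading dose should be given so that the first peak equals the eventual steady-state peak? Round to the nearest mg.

99 mg

f = (1/2)^(84/33) ≈ 0.171294; accumulation ratio R = 1/(1−f) ≈ 1.20670.
Loading dose to hit Cmax,ss on first dose: D_load = D_maint·R ≈ 82 × 1.20670 ≈ 98.95 mg.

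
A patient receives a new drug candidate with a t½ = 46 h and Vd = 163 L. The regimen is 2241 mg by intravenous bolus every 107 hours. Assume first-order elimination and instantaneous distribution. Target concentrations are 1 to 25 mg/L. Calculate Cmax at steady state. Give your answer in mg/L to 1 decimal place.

Over one 107-h interval, 107/46 ≈ 2.3261 half-lives elapse, leaving f ≈ 0.1994 of each dose.
At steady state, accumulation factor R = 1/(1 − e^(−kτ)) ≈ 1.2491.
Each bolus raises the concentration by D/Vd = 2241/163 ≈ 13.748 mg/L.
Cmax,ss = C₀/(1 − f) ≈ 13.748/0.8006 ≈ 17.172 mg/L.
Peak 17.2 mg/L vs MTC 25 mg/L: below toxic threshold.

17.2 mg/L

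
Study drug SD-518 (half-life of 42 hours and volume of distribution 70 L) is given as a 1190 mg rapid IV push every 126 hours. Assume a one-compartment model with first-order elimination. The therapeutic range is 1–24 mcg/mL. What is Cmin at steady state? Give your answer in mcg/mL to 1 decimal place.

The dosing interval is 3 half-lives, so f = 2^(−3) = 0.125.
Accumulation ratio R = 1/(1 − f) = 1/0.875 = 8/7.
Single-dose peak C₀ = D/Vd = 1190/70 = 17 mcg/mL.
Steady-state peak Cmax,ss = C₀·R = 17 × 8/7 ≈ 19.429 mcg/mL.
Steady-state trough Cmin,ss = Cmax,ss·f ≈ 19.429 × 0.125 ≈ 2.429 mcg/mL.
Trough 2.4 mcg/mL vs MEC 1 mcg/mL: adequate.

2.4 mcg/mL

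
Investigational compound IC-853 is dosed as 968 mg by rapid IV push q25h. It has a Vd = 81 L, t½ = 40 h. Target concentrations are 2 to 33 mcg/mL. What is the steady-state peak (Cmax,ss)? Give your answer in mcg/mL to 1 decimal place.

34.0 mcg/mL

τ/t½ = 25/40 ≈ 0.625, so fraction remaining f = (1/2)^(25/40) ≈ 0.6484.
At steady state, accumulation factor R = 1/(1 − e^(−kτ)) ≈ 2.8441.
Each bolus raises the concentration by D/Vd = 968/81 ≈ 11.951 mcg/mL.
Steady-state peak Cmax,ss = C₀·R ≈ 11.951 × 2.8441 ≈ 33.990 mcg/mL.
Peak 34.0 mcg/mL vs MTC 33 mcg/mL: exceeds toxic threshold.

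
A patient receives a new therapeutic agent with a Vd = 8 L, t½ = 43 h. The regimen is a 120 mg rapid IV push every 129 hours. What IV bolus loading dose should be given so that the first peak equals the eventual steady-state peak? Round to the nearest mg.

137 mg

f = (1/2)^(129/43) ≈ 0.125000; accumulation ratio R = 1/(1−f) ≈ 1.14286.
Loading dose to hit Cmax,ss on first dose: D_load = D_maint·R ≈ 120 × 1.14286 ≈ 137.14 mg.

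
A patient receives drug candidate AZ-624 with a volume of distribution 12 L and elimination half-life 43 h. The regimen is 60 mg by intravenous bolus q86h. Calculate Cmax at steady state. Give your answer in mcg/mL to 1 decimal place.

τ = 86 h = 2 half-lives, so f = (1/2)^2 = 0.25.
Accumulation ratio R = 1/(1 − f) = 1/0.75 = 4/3.
Single-dose peak C₀ = D/Vd = 60/12 = 5 mcg/mL.
Steady-state peak Cmax,ss = C₀·R = 5 × 4/3 ≈ 6.667 mcg/mL.

6.7 mcg/mL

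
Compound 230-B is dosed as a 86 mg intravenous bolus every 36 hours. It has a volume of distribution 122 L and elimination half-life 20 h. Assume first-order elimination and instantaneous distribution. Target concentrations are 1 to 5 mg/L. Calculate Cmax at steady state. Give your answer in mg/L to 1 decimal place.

τ/t½ = 36/20 ≈ 1.8, so fraction remaining f = (1/2)^(36/20) ≈ 0.2872.
At steady state, accumulation factor R = 1/(1 − e^(−kτ)) ≈ 1.4029.
Single-dose peak C₀ = D/Vd = 86/122 ≈ 0.705 mg/L.
Steady-state peak Cmax,ss = C₀·R ≈ 0.705 × 1.4029 ≈ 0.989 mg/L.
Peak 1.0 mg/L vs MTC 5 mg/L: below toxic threshold.

1.0 mg/L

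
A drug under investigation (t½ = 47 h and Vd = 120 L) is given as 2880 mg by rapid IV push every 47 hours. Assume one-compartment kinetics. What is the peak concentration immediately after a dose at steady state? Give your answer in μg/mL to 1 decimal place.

τ = 47 h = 1 half-life, so f = (1/2)^1 = 0.5.
At steady state, R = 1/(1 − 0.5) = 2/1.
Single-dose peak C₀ = D/Vd = 2880/120 = 24 μg/mL.
Steady-state peak Cmax,ss = C₀·R = 24 × 2/1 ≈ 48.000 μg/mL.

48.0 μg/mL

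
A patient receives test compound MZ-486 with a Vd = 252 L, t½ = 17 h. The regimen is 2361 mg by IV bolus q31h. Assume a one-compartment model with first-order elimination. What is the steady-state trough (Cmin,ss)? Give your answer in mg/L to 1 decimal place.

Over one 31-h interval, 31/17 ≈ 1.8235 half-lives elapse, leaving f ≈ 0.2825 of each dose.
Each bolus raises the concentration by D/Vd = 2361/252 ≈ 9.369 mg/L.
Steady-state trough Cmin,ss = C₀·f/(1−f) ≈ 9.369 × 0.2825/0.7175 ≈ 3.689 mg/L.

3.7 mg/L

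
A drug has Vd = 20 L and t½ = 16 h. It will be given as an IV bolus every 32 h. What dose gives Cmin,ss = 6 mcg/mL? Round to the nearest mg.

τ/t½ = 32/16 ≈ 2, so f = (1/2)^(32/16) ≈ 0.250000.
Cmin,ss = (D/Vd)·f/(1−f), so D = Cmin,ss·Vd·(1−f)/f.
D = 6 × 20 × (1−f)/f ≈ 6 × 20 × 3.00000 ≈ 360.00 mg.

360 mg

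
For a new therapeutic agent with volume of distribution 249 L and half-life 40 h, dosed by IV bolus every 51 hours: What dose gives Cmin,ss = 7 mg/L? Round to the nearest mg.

2475 mg

τ/t½ = 51/40 ≈ 1.275, so f = (1/2)^(51/40) ≈ 0.413225.
Cmin,ss = (D/Vd)·f/(1−f), so D = Cmin,ss·Vd·(1−f)/f.
D = 7 × 249 × (1−f)/f ≈ 7 × 249 × 1.41999 ≈ 2475.04 mg.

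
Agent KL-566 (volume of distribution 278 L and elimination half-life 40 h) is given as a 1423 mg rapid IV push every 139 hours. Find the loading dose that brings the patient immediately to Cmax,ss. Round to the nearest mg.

1564 mg

f = (1/2)^(139/40) ≈ 0.089933; accumulation ratio R = 1/(1−f) ≈ 1.09882.
Loading dose to hit Cmax,ss on first dose: D_load = D_maint·R ≈ 1423 × 1.09882 ≈ 1563.62 mg.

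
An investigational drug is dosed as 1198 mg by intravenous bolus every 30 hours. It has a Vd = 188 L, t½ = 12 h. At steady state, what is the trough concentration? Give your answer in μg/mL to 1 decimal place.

1.4 μg/mL

k = ln2/t½ = ln2/12 ≈ 0.057762 h⁻¹; fraction remaining f = e^(−kτ) = e^(−0.057762×30) ≈ 0.1768.
Accumulation ratio R = 1/(1 − f) ≈ 1/0.8232 ≈ 1.2148.
Single-dose peak C₀ = D/Vd = 1198/188 ≈ 6.372 μg/mL.
Cmax,ss = C₀/(1 − f) ≈ 6.372/0.8232 ≈ 7.741 μg/mL.
One interval later, Cmin,ss = Cmax,ss·e^(−kτ) ≈ 7.741 × 0.1768 ≈ 1.369 μg/mL.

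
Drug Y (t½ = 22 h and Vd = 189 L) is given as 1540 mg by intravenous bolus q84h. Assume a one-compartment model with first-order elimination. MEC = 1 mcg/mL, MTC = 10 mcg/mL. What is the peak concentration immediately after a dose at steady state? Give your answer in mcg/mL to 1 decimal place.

8.8 mcg/mL

k = ln2/t½ = ln2/22 ≈ 0.031507 h⁻¹; fraction remaining f = e^(−kτ) = e^(−0.031507×84) ≈ 0.0709.
Accumulation ratio R = 1/(1 − f) ≈ 1/0.9291 ≈ 1.0763.
Each bolus raises the concentration by D/Vd = 1540/189 ≈ 8.148 mcg/mL.
Cmax,ss = C₀/(1 − f) ≈ 8.148/0.9291 ≈ 8.770 mcg/mL.
Peak 8.8 mcg/mL vs MTC 10 mcg/mL: below toxic threshold.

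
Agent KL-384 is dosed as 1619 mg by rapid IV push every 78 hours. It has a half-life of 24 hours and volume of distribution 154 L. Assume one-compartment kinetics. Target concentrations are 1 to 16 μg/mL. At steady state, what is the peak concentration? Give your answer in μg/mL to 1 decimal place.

11.7 μg/mL

Over one 78-h interval, 78/24 ≈ 3.25 half-lives elapse, leaving f ≈ 0.1051 of each dose.
At steady state, accumulation factor R = 1/(1 − e^(−kτ)) ≈ 1.1174.
Each bolus raises the concentration by D/Vd = 1619/154 ≈ 10.513 μg/mL.
Steady-state peak Cmax,ss = C₀·R ≈ 10.513 × 1.1174 ≈ 11.747 μg/mL.
Peak 11.7 μg/mL vs MTC 16 μg/mL: below toxic threshold.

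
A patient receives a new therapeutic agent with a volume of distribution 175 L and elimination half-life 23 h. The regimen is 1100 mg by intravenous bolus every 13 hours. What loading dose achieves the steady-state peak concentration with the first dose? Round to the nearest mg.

f = (1/2)^(13/23) ≈ 0.675854; accumulation ratio R = 1/(1−f) ≈ 3.08503.
Loading dose to hit Cmax,ss on first dose: D_load = D_maint·R ≈ 1100 × 3.08503 ≈ 3393.53 mg.

3394 mg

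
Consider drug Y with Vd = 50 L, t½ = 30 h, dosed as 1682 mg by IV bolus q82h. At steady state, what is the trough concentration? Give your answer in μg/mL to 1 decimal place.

Over one 82-h interval, 82/30 ≈ 2.7333 half-lives elapse, leaving f ≈ 0.1504 of each dose.
At steady state, accumulation factor R = 1/(1 − e^(−kτ)) ≈ 1.1770.
Each bolus raises the concentration by D/Vd = 1682/50 ≈ 33.640 μg/mL.
Cmax,ss = C₀/(1 − f) ≈ 33.640/0.8496 ≈ 39.595 μg/mL.
Steady-state trough Cmin,ss = Cmax,ss·f ≈ 39.595 × 0.1504 ≈ 5.955 μg/mL.

6.0 μg/mL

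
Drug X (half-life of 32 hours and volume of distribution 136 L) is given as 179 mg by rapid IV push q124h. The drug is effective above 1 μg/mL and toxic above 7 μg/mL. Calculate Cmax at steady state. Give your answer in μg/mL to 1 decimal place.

1.4 μg/mL

k = ln2/t½ = ln2/32 ≈ 0.021661 h⁻¹; fraction remaining f = e^(−kτ) = e^(−0.021661×124) ≈ 0.0682.
Accumulation ratio R = 1/(1 − f) ≈ 1/0.9318 ≈ 1.0732.
Single-dose peak C₀ = D/Vd = 179/136 ≈ 1.316 μg/mL.
Steady-state peak Cmax,ss = C₀·R ≈ 1.316 × 1.0732 ≈ 1.412 μg/mL.
Peak 1.4 μg/mL vs MTC 7 μg/mL: below toxic threshold.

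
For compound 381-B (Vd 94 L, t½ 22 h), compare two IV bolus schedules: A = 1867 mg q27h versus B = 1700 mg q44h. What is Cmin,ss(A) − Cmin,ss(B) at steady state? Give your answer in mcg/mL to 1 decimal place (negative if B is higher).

Regimen A: f = (1/2)^(27/22) ≈ 0.4271; Cmin,ss = (1867/94)·f/(1−f) ≈ 14.807 mcg/mL.
Regimen B: f = (1/2)^(44/22) ≈ 0.2500; Cmin,ss = (1700/94)·f/(1−f) ≈ 6.028 mcg/mL.
Difference ≈ 14.807 − 6.028 ≈ 8.779 mcg/mL.

8.8 mcg/mL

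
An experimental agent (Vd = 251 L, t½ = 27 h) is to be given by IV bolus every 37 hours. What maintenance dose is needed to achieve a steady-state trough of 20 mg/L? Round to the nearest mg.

τ/t½ = 37/27 ≈ 1.3704, so f = (1/2)^(37/27) ≈ 0.386792.
Cmin,ss = (D/Vd)·f/(1−f), so D = Cmin,ss·Vd·(1−f)/f.
D = 20 × 251 × (1−f)/f ≈ 20 × 251 × 1.58537 ≈ 7958.56 mg.

7959 mg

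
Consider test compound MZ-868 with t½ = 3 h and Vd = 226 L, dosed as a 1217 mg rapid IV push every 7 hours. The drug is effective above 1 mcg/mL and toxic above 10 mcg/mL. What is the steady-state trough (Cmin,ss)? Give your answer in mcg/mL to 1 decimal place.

1.3 mcg/mL

Over one 7-h interval, 7/3 ≈ 2.3333 half-lives elapse, leaving f ≈ 0.1984 of each dose.
Accumulation ratio R = 1/(1 − f) ≈ 1/0.8016 ≈ 1.2475.
Each bolus raises the concentration by D/Vd = 1217/226 ≈ 5.385 mcg/mL.
Steady-state peak Cmax,ss = C₀·R ≈ 5.385 × 1.2475 ≈ 6.718 mcg/mL.
Steady-state trough Cmin,ss = Cmax,ss·f ≈ 6.718 × 0.1984 ≈ 1.333 mcg/mL.
Trough 1.3 mcg/mL vs MEC 1 mcg/mL: adequate.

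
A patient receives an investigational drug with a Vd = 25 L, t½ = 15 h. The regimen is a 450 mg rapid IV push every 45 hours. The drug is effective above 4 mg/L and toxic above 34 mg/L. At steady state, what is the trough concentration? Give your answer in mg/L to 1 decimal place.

The dosing interval is 3 half-lives, so f = 2^(−3) = 0.125.
At steady state, R = 1/(1 − 0.125) = 8/7.
Single-dose peak C₀ = D/Vd = 450/25 = 18 mg/L.
Steady-state peak Cmax,ss = C₀·R = 18 × 8/7 ≈ 20.571 mg/L.
Steady-state trough Cmin,ss = Cmax,ss·f ≈ 20.571 × 0.125 ≈ 2.571 mg/L.
Trough 2.6 mg/L vs MEC 4 mg/L: subtherapeutic.

2.6 mg/L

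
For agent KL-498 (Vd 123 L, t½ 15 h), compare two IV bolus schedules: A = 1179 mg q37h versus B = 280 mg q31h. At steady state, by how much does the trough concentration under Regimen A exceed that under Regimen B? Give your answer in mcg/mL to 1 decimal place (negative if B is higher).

1.4 mcg/mL

Regimen A: f = (1/2)^(37/15) ≈ 0.1809; Cmin,ss = (1179/123)·f/(1−f) ≈ 2.117 mcg/mL.
Regimen B: f = (1/2)^(31/15) ≈ 0.2387; Cmin,ss = (280/123)·f/(1−f) ≈ 0.714 mcg/mL.
Difference ≈ 2.117 − 0.714 ≈ 1.403 mcg/mL.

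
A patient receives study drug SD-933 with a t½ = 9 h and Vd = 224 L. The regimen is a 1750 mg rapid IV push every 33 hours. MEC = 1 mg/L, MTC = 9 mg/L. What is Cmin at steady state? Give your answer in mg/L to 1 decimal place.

0.7 mg/L

τ/t½ = 33/9 ≈ 3.6667, so fraction remaining f = (1/2)^(33/9) ≈ 0.0787.
At steady state, accumulation factor R = 1/(1 − e^(−kτ)) ≈ 1.0854.
Single-dose peak C₀ = D/Vd = 1750/224 ≈ 7.812 mg/L.
Cmax,ss = C₀/(1 − f) ≈ 7.812/0.9213 ≈ 8.479 mg/L.
One interval later, Cmin,ss = Cmax,ss·e^(−kτ) ≈ 8.479 × 0.0787 ≈ 0.667 mg/L.
Trough 0.7 mg/L vs MEC 1 mg/L: subtherapeutic.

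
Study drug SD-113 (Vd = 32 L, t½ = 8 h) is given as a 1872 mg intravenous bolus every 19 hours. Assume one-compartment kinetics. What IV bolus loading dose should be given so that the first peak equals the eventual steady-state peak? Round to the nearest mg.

f = (1/2)^(19/8) ≈ 0.192776; accumulation ratio R = 1/(1−f) ≈ 1.23881.
Loading dose to hit Cmax,ss on first dose: D_load = D_maint·R ≈ 1872 × 1.23881 ≈ 2319.05 mg.

2319 mg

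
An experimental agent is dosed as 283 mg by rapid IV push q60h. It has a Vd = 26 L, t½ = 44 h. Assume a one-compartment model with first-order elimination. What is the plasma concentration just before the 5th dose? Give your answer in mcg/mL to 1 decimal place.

f = (1/2)^(τ/t½) = (1/2)^(60/44) ≈ 0.3886.
C₀ = D/Vd = 283/26 ≈ 10.885 mcg/mL.
Before the 5th dose, 4 doses have been given. Superposition: Cmin = C₀·(f + f² + … + f^4).
≈ 10.885 × (0.3886 + 0.1510 + 0.0587 + 0.0228) ≈ 10.885 × 0.6211 ≈ 6.761 mcg/mL.

6.8 mcg/mL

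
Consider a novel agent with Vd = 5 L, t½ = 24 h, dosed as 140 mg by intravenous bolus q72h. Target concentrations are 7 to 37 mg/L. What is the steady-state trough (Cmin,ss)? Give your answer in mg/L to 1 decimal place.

4.0 mg/L

The dosing interval is 3 half-lives, so f = 2^(−3) = 0.125.
At steady state, R = 1/(1 − 0.125) = 8/7.
Single-dose peak C₀ = D/Vd = 140/5 = 28 mg/L.
Steady-state peak Cmax,ss = C₀·R = 28 × 8/7 ≈ 32.000 mg/L.
Steady-state trough Cmin,ss = Cmax,ss·f ≈ 32.000 × 0.125 ≈ 4.000 mg/L.
Trough 4.0 mg/L vs MEC 7 mg/L: subtherapeutic.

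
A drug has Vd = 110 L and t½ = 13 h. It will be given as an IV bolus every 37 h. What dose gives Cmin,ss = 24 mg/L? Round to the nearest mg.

16344 mg

τ/t½ = 37/13 ≈ 2.8462, so f = (1/2)^(37/13) ≈ 0.139066.
Cmin,ss = (D/Vd)·f/(1−f), so D = Cmin,ss·Vd·(1−f)/f.
D = 24 × 110 × (1−f)/f ≈ 24 × 110 × 6.19083 ≈ 16343.79 mg.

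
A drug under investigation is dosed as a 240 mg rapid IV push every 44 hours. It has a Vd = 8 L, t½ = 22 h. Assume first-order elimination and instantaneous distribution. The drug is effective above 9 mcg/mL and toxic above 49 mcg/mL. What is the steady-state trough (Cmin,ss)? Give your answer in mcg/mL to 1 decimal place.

10.0 mcg/mL

The dosing interval is 2 half-lives, so f = 2^(−2) = 0.25.
Accumulation ratio R = 1/(1 − f) = 1/0.75 = 4/3.
Single-dose peak C₀ = D/Vd = 240/8 = 30 mcg/mL.
Steady-state peak Cmax,ss = C₀·R = 30 × 4/3 ≈ 40.000 mcg/mL.
Steady-state trough Cmin,ss = Cmax,ss·f ≈ 40.000 × 0.25 ≈ 10.000 mcg/mL.
Trough 10.0 mcg/mL vs MEC 9 mcg/mL: adequate.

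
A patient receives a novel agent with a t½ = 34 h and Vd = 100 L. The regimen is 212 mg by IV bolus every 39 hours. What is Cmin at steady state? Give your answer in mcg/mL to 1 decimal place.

1.7 mcg/mL

k = ln2/t½ = ln2/34 ≈ 0.020387 h⁻¹; fraction remaining f = e^(−kτ) = e^(−0.020387×39) ≈ 0.4515.
Each bolus raises the concentration by D/Vd = 212/100 ≈ 2.120 mcg/mL.
Steady-state trough Cmin,ss = C₀·f/(1−f) ≈ 2.120 × 0.4515/0.5485 ≈ 1.745 mcg/mL.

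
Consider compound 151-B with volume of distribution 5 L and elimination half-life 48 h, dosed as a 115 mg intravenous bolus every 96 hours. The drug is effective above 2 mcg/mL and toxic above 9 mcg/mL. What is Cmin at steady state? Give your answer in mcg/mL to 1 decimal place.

7.7 mcg/mL

The dosing interval is 2 half-lives, so f = 2^(−2) = 0.25.
Accumulation ratio R = 1/(1 − f) = 1/0.75 = 4/3.
Single-dose peak C₀ = D/Vd = 115/5 = 23 mcg/mL.
Steady-state peak Cmax,ss = C₀·R = 23 × 4/3 ≈ 30.667 mcg/mL.
Steady-state trough Cmin,ss = Cmax,ss·f ≈ 30.667 × 0.25 ≈ 7.667 mcg/mL.
Trough 7.7 mcg/mL vs MEC 2 mcg/mL: adequate.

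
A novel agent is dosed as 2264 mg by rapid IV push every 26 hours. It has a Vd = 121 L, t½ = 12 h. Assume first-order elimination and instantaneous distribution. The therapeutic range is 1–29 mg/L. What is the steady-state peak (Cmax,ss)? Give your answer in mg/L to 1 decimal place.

Over one 26-h interval, 26/12 ≈ 2.1667 half-lives elapse, leaving f ≈ 0.2227 of each dose.
Accumulation ratio R = 1/(1 − f) ≈ 1/0.7773 ≈ 1.2865.
Single-dose peak C₀ = D/Vd = 2264/121 ≈ 18.711 mg/L.
Cmax,ss = C₀/(1 − f) ≈ 18.711/0.7773 ≈ 24.072 mg/L.
Peak 24.1 mg/L vs MTC 29 mg/L: below toxic threshold.

24.1 mg/L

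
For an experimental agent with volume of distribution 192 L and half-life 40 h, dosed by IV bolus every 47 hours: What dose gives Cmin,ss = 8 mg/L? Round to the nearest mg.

1932 mg

τ/t½ = 47/40 ≈ 1.175, so f = (1/2)^(47/40) ≈ 0.442884.
Cmin,ss = (D/Vd)·f/(1−f), so D = Cmin,ss·Vd·(1−f)/f.
D = 8 × 192 × (1−f)/f ≈ 8 × 192 × 1.25793 ≈ 1932.18 mg.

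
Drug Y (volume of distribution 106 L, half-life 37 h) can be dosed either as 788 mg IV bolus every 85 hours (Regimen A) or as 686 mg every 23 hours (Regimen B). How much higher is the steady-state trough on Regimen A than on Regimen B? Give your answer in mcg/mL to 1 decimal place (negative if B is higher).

Regimen A: f = (1/2)^(85/37) ≈ 0.2034; Cmin,ss = (788/106)·f/(1−f) ≈ 1.898 mcg/mL.
Regimen B: f = (1/2)^(23/37) ≈ 0.6499; Cmin,ss = (686/106)·f/(1−f) ≈ 12.014 mcg/mL.
Difference ≈ 1.898 − 12.014 ≈ -10.116 mcg/mL.

-10.1 mcg/mL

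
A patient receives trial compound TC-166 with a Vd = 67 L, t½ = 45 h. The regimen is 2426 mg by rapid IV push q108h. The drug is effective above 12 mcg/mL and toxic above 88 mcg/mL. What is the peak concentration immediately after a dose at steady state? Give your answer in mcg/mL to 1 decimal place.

44.7 mcg/mL

τ/t½ = 108/45 ≈ 2.4, so fraction remaining f = (1/2)^(108/45) ≈ 0.1895.
At steady state, accumulation factor R = 1/(1 − e^(−kτ)) ≈ 1.2338.
Each bolus raises the concentration by D/Vd = 2426/67 ≈ 36.209 mcg/mL.
Steady-state peak Cmax,ss = C₀·R ≈ 36.209 × 1.2338 ≈ 44.675 mcg/mL.
Peak 44.7 mcg/mL vs MTC 88 mcg/mL: below toxic threshold.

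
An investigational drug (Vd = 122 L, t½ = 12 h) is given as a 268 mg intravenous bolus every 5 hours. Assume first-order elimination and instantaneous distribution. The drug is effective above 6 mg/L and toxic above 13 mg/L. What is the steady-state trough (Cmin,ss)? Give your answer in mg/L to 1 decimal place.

6.6 mg/L

Over one 5-h interval, 5/12 ≈ 0.41667 half-lives elapse, leaving f ≈ 0.7492 of each dose.
Single-dose peak C₀ = D/Vd = 268/122 ≈ 2.197 mg/L.
Steady-state trough Cmin,ss = C₀·f/(1−f) ≈ 2.197 × 0.7492/0.2508 ≈ 6.563 mg/L.
Trough 6.6 mg/L vs MEC 6 mg/L: adequate.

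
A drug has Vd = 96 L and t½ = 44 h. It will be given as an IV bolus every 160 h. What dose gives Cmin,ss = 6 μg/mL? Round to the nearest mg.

6587 mg

τ/t½ = 160/44 ≈ 3.6364, so f = (1/2)^(160/44) ≈ 0.080417.
Cmin,ss = (D/Vd)·f/(1−f), so D = Cmin,ss·Vd·(1−f)/f.
D = 6 × 96 × (1−f)/f ≈ 6 × 96 × 11.43518 ≈ 6586.66 mg.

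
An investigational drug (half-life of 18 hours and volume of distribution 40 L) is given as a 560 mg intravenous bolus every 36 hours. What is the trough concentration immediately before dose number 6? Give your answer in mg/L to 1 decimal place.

4.7 mg/L

f = (1/2)^(τ/t½) = (1/2)^(36/18) ≈ 0.2500.
C₀ = D/Vd = 560/40 ≈ 14.000 mg/L.
Before the 6th dose, 5 doses have been given. Superposition: Cmin = C₀·(f + f² + … + f^5).
≈ 14.000 × (0.2500 + 0.0625 + 0.0156 + 0.0039 + 0.0010) ≈ 14.000 × 0.3330 ≈ 4.662 mg/L.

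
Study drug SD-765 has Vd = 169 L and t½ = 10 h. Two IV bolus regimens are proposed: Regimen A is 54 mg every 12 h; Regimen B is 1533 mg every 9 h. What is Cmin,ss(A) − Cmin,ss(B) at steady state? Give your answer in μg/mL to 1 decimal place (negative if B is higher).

-10.2 μg/mL

Regimen A: f = (1/2)^(12/10) ≈ 0.4353; Cmin,ss = (54/169)·f/(1−f) ≈ 0.246 μg/mL.
Regimen B: f = (1/2)^(9/10) ≈ 0.5359; Cmin,ss = (1533/169)·f/(1−f) ≈ 10.474 μg/mL.
Difference ≈ 0.246 − 10.474 ≈ -10.228 μg/mL.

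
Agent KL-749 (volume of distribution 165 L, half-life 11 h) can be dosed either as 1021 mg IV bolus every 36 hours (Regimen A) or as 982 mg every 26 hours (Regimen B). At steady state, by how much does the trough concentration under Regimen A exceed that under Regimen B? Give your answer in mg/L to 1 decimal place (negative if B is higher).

Regimen A: f = (1/2)^(36/11) ≈ 0.1035; Cmin,ss = (1021/165)·f/(1−f) ≈ 0.714 mg/L.
Regimen B: f = (1/2)^(26/11) ≈ 0.1943; Cmin,ss = (982/165)·f/(1−f) ≈ 1.435 mg/L.
Difference ≈ 0.714 − 1.435 ≈ -0.721 mg/L.

-0.7 mg/L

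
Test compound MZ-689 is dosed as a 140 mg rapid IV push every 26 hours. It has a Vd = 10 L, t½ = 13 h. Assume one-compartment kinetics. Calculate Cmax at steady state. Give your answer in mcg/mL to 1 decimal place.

18.7 mcg/mL

The dosing interval is 2 half-lives, so f = 2^(−2) = 0.25.
At steady state, R = 1/(1 − 0.25) = 4/3.
Single-dose peak C₀ = D/Vd = 140/10 = 14 mcg/mL.
Steady-state peak Cmax,ss = C₀·R = 14 × 4/3 ≈ 18.667 mcg/mL.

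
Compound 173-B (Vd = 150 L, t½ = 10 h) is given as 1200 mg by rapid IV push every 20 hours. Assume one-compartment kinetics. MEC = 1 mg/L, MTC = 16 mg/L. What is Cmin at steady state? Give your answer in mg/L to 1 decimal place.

τ = 20 h = 2 half-lives, so f = (1/2)^2 = 0.25.
Accumulation ratio R = 1/(1 − f) = 1/0.75 = 4/3.
Single-dose peak C₀ = D/Vd = 1200/150 = 8 mg/L.
Steady-state peak Cmax,ss = C₀·R = 8 × 4/3 ≈ 10.667 mg/L.
Steady-state trough Cmin,ss = Cmax,ss·f ≈ 10.667 × 0.25 ≈ 2.667 mg/L.
Trough 2.7 mg/L vs MEC 1 mg/L: adequate.

2.7 mg/L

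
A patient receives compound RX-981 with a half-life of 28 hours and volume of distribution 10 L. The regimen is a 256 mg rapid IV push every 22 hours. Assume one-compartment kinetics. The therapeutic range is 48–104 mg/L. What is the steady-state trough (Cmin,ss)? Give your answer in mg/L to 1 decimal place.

35.4 mg/L

k = ln2/t½ = ln2/28 ≈ 0.024755 h⁻¹; fraction remaining f = e^(−kτ) = e^(−0.024755×22) ≈ 0.5801.
Accumulation ratio R = 1/(1 − f) ≈ 1/0.4199 ≈ 2.3815.
Each bolus raises the concentration by D/Vd = 256/10 ≈ 25.600 mg/L.
Steady-state peak Cmax,ss = C₀·R ≈ 25.600 × 2.3815 ≈ 60.966 mg/L.
One interval later, Cmin,ss = Cmax,ss·e^(−kτ) ≈ 60.966 × 0.5801 ≈ 35.366 mg/L.
Trough 35.4 mg/L vs MEC 48 mg/L: subtherapeutic.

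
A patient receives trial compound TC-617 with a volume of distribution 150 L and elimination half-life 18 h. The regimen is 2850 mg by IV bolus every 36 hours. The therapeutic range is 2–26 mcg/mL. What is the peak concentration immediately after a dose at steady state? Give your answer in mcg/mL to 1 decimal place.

τ = 36 h = 2 half-lives, so f = (1/2)^2 = 0.25.
Accumulation ratio R = 1/(1 − f) = 1/0.75 = 4/3.
Single-dose peak C₀ = D/Vd = 2850/150 = 19 mcg/mL.
Steady-state peak Cmax,ss = C₀·R = 19 × 4/3 ≈ 25.333 mcg/mL.
Peak 25.3 mcg/mL vs MTC 26 mcg/mL: below toxic threshold.

25.3 mcg/mL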